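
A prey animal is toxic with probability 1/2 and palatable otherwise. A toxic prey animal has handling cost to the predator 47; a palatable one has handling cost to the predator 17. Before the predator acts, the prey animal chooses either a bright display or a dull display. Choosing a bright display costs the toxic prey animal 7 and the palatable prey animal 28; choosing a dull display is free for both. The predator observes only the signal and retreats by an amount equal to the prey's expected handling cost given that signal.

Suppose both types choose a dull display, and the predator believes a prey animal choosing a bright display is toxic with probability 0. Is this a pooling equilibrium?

Yes

At the pooled signal (dull display) the predator holds the prior 1/2 and pays 1/2·47 + 1/2·17 = 32. Off-path (bright display) belief 0 gives 0·47 + 1·17 = 17.
Toxic: dull display gives 32 − 0 = 32; bright display gives 17 − 7 = 10. Stays. ✓
Palatable: dull display gives 32 − 0 = 32; bright display gives 17 − 28 = -11. Stays. ✓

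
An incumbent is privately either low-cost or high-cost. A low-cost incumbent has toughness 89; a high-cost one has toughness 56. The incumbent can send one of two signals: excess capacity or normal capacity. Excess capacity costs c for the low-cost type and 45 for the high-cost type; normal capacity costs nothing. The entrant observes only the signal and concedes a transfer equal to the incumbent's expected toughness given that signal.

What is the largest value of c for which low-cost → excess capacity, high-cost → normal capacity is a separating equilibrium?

33

Under separation: excess capacity → low-cost (pays 89); normal capacity → high-cost (pays 56).
High-cost: 56 − 0 = 56 ≥ 89 − 45 = 44. Holds regardless of c. ✓
Low-cost: 89 − c ≥ 56 − 0, so c ≤ 89 − 56 = 33.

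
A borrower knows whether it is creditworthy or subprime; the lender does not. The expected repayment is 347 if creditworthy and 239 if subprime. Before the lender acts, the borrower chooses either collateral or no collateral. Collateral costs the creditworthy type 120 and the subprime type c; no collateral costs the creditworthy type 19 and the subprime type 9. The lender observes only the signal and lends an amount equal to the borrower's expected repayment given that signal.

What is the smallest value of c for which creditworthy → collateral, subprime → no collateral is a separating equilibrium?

Under separation: collateral → creditworthy (pays 347); no collateral → subprime (pays 239).
Creditworthy: 347 − 120 = 227 ≥ 239 − 19 = 220. Holds regardless of c. ✓
Subprime: 239 − 9 ≥ 347 − c, so c ≥ 347 − 230 = 117.

117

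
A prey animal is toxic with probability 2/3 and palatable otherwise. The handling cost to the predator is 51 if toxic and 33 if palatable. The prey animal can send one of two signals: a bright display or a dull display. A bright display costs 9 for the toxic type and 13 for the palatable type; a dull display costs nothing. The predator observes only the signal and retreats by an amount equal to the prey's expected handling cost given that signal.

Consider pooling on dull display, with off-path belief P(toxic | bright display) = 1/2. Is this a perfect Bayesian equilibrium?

On the equilibrium path (dull display) the predator holds the prior 2/3 and pays 2/3·51 + 1/3·33 = 45. Off-path (bright display) belief 1/2 gives 1/2·51 + 1/2·33 = 42.
Toxic: dull display gives 45 − 0 = 45; bright display gives 42 − 9 = 33. Stays. ✓
Palatable: dull display gives 45 − 0 = 45; bright display gives 42 − 13 = 29. Stays. ✓
Beliefs are Bayes-consistent on-path and both types best-respond.

Yes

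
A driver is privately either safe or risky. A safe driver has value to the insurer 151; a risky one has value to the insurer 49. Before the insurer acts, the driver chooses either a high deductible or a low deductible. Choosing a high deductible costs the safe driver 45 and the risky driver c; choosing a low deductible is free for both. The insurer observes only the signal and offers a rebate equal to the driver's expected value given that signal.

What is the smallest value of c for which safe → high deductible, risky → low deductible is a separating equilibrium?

Under separation: high deductible → safe (pays 151); low deductible → risky (pays 49).
Safe: 151 − 45 = 106 ≥ 49 − 0 = 49. Holds regardless of c. ✓
Risky: 49 − 0 ≥ 151 − c, so c ≥ 151 − 49 = 102.

102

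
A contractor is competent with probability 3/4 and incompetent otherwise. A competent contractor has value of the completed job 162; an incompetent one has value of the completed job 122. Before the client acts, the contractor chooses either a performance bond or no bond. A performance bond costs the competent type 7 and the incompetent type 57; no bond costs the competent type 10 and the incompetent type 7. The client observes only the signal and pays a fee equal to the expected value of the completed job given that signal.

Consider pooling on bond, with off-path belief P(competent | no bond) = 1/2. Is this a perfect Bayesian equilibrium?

No

At the pooled signal (bond) the client holds the prior 3/4 and pays 3/4·162 + 1/4·122 = 152. Off-path (no bond) belief 1/2 gives 1/2·162 + 1/2·122 = 142.
Competent: bond gives 152 − 7 = 145; no bond gives 142 − 10 = 132. Stays. ✓
Incompetent: bond gives 152 − 57 = 95; no bond gives 142 − 7 = 135. Deviates. ✗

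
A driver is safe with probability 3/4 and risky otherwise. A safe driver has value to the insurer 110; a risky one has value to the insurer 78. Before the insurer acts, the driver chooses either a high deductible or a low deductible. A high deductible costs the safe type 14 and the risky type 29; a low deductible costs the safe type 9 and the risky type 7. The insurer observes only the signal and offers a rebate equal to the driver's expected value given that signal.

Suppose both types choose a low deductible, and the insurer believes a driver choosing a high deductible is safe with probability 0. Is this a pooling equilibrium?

At the pooled signal (low deductible) the insurer holds the prior 3/4 and pays 3/4·110 + 1/4·78 = 102. Off-path (high deductible) belief 0 gives 0·110 + 1·78 = 78.
Safe: low deductible gives 102 − 9 = 93; high deductible gives 78 − 14 = 64. Stays. ✓
Risky: low deductible gives 102 − 7 = 95; high deductible gives 78 − 29 = 49. Stays. ✓

Yes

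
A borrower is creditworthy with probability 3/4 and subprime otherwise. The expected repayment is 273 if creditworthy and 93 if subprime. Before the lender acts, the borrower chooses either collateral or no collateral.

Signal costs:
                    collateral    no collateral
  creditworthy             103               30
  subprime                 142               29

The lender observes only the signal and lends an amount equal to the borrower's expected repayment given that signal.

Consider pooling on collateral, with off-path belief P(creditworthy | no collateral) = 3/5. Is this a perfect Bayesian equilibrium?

At the pooled signal (collateral) the lender holds the prior 3/4 and pays 3/4·273 + 1/4·93 = 228. Off-path (no collateral) belief 3/5 gives 3/5·273 + 2/5·93 = 201.
Creditworthy: collateral gives 228 − 103 = 125; no collateral gives 201 − 30 = 171. Deviates. ✗
Subprime: collateral gives 228 − 142 = 86; no collateral gives 201 − 29 = 172. Deviates. ✗

No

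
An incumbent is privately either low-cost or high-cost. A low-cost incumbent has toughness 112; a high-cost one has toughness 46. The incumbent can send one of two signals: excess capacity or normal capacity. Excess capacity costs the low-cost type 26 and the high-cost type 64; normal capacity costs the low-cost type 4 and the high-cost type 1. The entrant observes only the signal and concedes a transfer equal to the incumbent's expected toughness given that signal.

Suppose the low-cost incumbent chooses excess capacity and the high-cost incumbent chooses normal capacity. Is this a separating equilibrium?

No

If types separate, excess capacity earns payment 112 and normal capacity earns 46.
Low-cost: excess capacity gives 112 − 26 = 86; normal capacity gives 46 − 4 = 42. No deviation. ✓
High-cost: normal capacity gives 46 − 1 = 45; excess capacity gives 112 − 64 = 48. Would deviate. ✗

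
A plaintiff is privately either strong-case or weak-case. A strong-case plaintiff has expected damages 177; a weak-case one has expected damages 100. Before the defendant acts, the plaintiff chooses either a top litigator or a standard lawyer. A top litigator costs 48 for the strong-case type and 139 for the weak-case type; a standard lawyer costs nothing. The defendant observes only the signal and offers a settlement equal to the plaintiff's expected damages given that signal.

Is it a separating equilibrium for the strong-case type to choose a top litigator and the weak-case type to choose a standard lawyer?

Yes

If types separate, top litigator earns payment 177 and standard lawyer earns 100.
Strong-case: top litigator gives 177 − 48 = 129; standard lawyer gives 100 − 0 = 100. No deviation. ✓
Weak-case: standard lawyer gives 100 − 0 = 100; top litigator gives 177 − 139 = 38. No deviation. ✓
Both incentive constraints hold.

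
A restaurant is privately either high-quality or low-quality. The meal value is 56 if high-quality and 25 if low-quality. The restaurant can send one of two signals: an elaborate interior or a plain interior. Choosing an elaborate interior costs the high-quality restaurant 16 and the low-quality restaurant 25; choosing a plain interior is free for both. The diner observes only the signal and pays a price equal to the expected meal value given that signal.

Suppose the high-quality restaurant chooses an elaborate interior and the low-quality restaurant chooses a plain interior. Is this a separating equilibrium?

If types separate, elaborate interior earns payment 56 and plain interior earns 25.
High-quality: elaborate interior gives 56 − 16 = 40; plain interior gives 25 − 0 = 25. No deviation. ✓
Low-quality: plain interior gives 25 − 0 = 25; elaborate interior gives 56 − 25 = 31. Would deviate. ✗

No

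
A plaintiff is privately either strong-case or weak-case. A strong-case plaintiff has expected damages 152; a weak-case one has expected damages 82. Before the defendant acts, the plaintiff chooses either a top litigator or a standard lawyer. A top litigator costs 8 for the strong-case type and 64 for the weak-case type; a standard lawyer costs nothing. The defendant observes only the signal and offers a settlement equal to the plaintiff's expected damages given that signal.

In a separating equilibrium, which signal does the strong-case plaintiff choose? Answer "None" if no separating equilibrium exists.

None

Try strong-case → top litigator, weak-case → standard lawyer:
  Under separation the defendant infers type exactly: top litigator → strong-case (pays 152), standard lawyer → weak-case (pays 82).
  Strong-case: top litigator gives 152 − 8 = 144; standard lawyer gives 82 − 0 = 82. No deviation. ✓
  Weak-case: standard lawyer gives 82 − 0 = 82; top litigator gives 152 − 64 = 88. Would deviate. ✗
Try strong-case → standard lawyer, weak-case → top litigator:
  Under separation the defendant infers type exactly: standard lawyer → strong-case (pays 152), top litigator → weak-case (pays 82).
  Strong-case: standard lawyer gives 152 − 0 = 152; top litigator gives 82 − 8 = 74. No deviation. ✓
  Weak-case: top litigator gives 82 − 64 = 18; standard lawyer gives 152 − 0 = 152. Would deviate. ✗
Neither assignment is incentive-compatible.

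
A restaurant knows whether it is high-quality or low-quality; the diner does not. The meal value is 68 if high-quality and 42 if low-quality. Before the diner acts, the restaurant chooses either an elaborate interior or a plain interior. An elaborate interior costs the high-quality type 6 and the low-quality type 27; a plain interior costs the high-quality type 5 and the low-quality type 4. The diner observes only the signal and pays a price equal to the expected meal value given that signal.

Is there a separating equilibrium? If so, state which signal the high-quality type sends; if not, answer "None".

None

Try high-quality → elaborate interior, low-quality → plain interior:
  If types separate, elaborate interior earns payment 68 and plain interior earns 42.
  High-quality: elaborate interior gives 68 − 6 = 62; plain interior gives 42 − 5 = 37. No deviation. ✓
  Low-quality: plain interior gives 42 − 4 = 38; elaborate interior gives 68 − 27 = 41. Would deviate. ✗
Try high-quality → plain interior, low-quality → elaborate interior:
  If types separate, plain interior earns payment 68 and elaborate interior earns 42.
  High-quality: plain interior gives 68 − 5 = 63; elaborate interior gives 42 − 6 = 36. No deviation. ✓
  Low-quality: elaborate interior gives 42 − 27 = 15; plain interior gives 68 − 4 = 64. Would deviate. ✗
Neither assignment is incentive-compatible.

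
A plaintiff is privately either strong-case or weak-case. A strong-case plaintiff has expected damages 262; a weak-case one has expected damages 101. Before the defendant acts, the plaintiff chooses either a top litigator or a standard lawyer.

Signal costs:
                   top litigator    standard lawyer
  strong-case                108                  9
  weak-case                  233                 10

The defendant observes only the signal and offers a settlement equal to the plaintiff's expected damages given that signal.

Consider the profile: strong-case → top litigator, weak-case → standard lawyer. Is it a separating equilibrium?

Yes

Under separation the defendant infers type exactly: top litigator → strong-case (pays 262), standard lawyer → weak-case (pays 101).
Strong-case: top litigator gives 262 − 108 = 154; standard lawyer gives 101 − 9 = 92. No deviation. ✓
Weak-case: standard lawyer gives 101 − 10 = 91; top litigator gives 262 − 233 = 29. No deviation. ✓
Neither type gains from mimicking the other.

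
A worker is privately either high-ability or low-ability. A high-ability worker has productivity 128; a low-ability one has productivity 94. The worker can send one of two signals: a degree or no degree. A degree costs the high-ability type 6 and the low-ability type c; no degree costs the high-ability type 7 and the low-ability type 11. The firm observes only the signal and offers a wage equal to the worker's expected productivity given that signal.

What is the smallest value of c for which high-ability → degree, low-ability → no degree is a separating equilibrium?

Under separation: degree → high-ability (pays 128); no degree → low-ability (pays 94).
High-ability: 128 − 6 = 122 ≥ 94 − 7 = 87. Holds regardless of c. ✓
Low-ability: 94 − 11 ≥ 128 − c, so c ≥ 128 − 83 = 45.

45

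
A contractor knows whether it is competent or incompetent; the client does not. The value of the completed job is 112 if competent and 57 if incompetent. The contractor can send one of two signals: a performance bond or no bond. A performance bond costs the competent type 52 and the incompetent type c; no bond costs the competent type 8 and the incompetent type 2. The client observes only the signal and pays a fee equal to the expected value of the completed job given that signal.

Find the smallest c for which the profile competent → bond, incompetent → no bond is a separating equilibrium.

57

Under separation: bond → competent (pays 112); no bond → incompetent (pays 57).
Competent: 112 − 52 = 60 ≥ 57 − 8 = 49. Holds regardless of c. ✓
Incompetent: 57 − 2 ≥ 112 − c, so c ≥ 112 − 55 = 57.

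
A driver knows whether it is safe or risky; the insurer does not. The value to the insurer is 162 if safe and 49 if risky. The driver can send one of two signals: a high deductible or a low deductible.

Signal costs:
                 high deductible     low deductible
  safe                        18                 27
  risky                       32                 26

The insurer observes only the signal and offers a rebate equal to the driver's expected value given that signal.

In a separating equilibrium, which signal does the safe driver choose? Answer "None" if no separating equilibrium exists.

Try safe → high deductible, risky → low deductible:
  Under separation the insurer infers type exactly: high deductible → safe (pays 162), low deductible → risky (pays 49).
  Safe: high deductible gives 162 − 18 = 144; low deductible gives 49 − 27 = 22. No deviation. ✓
  Risky: low deductible gives 49 − 26 = 23; high deductible gives 162 − 32 = 130. Would deviate. ✗
Try safe → low deductible, risky → high deductible:
  Under separation the insurer infers type exactly: low deductible → safe (pays 162), high deductible → risky (pays 49).
  Safe: low deductible gives 162 − 27 = 135; high deductible gives 49 − 18 = 31. No deviation. ✓
  Risky: high deductible gives 49 − 32 = 17; low deductible gives 162 − 26 = 136. Would deviate. ✗
Neither assignment is incentive-compatible.

None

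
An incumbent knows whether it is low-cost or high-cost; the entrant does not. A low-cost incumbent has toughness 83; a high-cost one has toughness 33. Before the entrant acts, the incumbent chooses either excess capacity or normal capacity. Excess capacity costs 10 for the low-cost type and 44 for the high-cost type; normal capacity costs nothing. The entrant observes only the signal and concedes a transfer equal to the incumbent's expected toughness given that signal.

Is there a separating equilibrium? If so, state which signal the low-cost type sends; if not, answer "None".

None

Try low-cost → excess capacity, high-cost → normal capacity:
  If types separate, excess capacity earns payment 83 and normal capacity earns 33.
  Low-cost: excess capacity gives 83 − 10 = 73; normal capacity gives 33 − 0 = 33. No deviation. ✓
  High-cost: normal capacity gives 33 − 0 = 33; excess capacity gives 83 − 44 = 39. Would deviate. ✗
Try low-cost → normal capacity, high-cost → excess capacity:
  If types separate, normal capacity earns payment 83 and excess capacity earns 33.
  Low-cost: normal capacity gives 83 − 0 = 83; excess capacity gives 33 − 10 = 23. No deviation. ✓
  High-cost: excess capacity gives 33 − 44 = -11; normal capacity gives 83 − 0 = 83. Would deviate. ✗
Neither assignment is incentive-compatible.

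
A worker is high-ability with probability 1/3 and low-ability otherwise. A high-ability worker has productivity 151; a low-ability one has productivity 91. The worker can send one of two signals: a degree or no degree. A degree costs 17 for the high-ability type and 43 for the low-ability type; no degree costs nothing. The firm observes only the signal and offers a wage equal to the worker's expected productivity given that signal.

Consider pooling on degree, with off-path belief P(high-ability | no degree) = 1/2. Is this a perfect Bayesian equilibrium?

No

At the pooled signal (degree) the firm holds the prior 1/3 and pays 1/3·151 + 2/3·91 = 111. Off-path (no degree) belief 1/2 gives 1/2·151 + 1/2·91 = 121.
High-ability: degree gives 111 − 17 = 94; no degree gives 121 − 0 = 121. Deviates. ✗
Low-ability: degree gives 111 − 43 = 68; no degree gives 121 − 0 = 121. Deviates. ✗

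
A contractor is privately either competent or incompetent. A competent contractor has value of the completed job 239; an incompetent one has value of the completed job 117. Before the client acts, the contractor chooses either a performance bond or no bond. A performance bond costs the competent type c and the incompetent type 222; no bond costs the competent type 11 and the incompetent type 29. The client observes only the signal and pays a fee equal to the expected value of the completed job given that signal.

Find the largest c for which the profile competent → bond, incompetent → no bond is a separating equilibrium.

Under separation: bond → competent (pays 239); no bond → incompetent (pays 117).
Incompetent: 117 − 29 = 88 ≥ 239 − 222 = 17. Holds regardless of c. ✓
Competent: 239 − c ≥ 117 − 11, so c ≤ 239 − 106 = 133.

133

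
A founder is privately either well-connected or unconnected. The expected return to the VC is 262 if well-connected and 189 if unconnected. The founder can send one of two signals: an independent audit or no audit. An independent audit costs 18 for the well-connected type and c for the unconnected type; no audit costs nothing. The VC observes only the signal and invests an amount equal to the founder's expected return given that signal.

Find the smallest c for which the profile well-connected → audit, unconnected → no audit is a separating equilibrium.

Under separation: audit → well-connected (pays 262); no audit → unconnected (pays 189).
Well-connected: 262 − 18 = 244 ≥ 189 − 0 = 189. Holds regardless of c. ✓
Unconnected: 189 − 0 ≥ 262 − c, so c ≥ 262 − 189 = 73.

73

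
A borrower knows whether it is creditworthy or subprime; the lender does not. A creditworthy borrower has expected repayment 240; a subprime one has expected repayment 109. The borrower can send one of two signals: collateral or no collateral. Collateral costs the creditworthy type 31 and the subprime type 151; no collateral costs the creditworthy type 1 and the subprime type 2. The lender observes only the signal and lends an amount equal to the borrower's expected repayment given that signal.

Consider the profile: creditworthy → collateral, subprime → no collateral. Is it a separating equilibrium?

Yes

Under separation the lender infers type exactly: collateral → creditworthy (pays 240), no collateral → subprime (pays 109).
Creditworthy: collateral gives 240 − 31 = 209; no collateral gives 109 − 1 = 108. No deviation. ✓
Subprime: no collateral gives 109 − 2 = 107; collateral gives 240 − 151 = 89. No deviation. ✓
Both incentive constraints hold.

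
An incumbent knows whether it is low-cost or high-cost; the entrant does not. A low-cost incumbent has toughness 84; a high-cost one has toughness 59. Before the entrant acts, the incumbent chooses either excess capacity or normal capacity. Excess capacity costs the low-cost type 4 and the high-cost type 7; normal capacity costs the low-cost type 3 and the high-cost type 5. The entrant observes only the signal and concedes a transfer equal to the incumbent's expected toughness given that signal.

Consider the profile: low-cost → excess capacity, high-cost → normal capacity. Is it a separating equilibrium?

No

Under separation the entrant infers type exactly: excess capacity → low-cost (pays 84), normal capacity → high-cost (pays 59).
Low-cost: excess capacity gives 84 − 4 = 80; normal capacity gives 59 − 3 = 56. No deviation. ✓
High-cost: normal capacity gives 59 − 5 = 54; excess capacity gives 84 − 7 = 77. Would deviate. ✗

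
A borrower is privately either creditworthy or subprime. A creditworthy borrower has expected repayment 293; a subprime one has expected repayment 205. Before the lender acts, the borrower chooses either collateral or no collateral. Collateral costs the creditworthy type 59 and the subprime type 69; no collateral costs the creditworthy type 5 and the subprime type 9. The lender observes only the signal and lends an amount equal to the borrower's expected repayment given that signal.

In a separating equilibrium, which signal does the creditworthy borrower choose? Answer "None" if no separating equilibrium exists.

None

Try creditworthy → collateral, subprime → no collateral:
  Under separation the lender infers type exactly: collateral → creditworthy (pays 293), no collateral → subprime (pays 205).
  Creditworthy: collateral gives 293 − 59 = 234; no collateral gives 205 − 5 = 200. No deviation. ✓
  Subprime: no collateral gives 205 − 9 = 196; collateral gives 293 − 69 = 224. Would deviate. ✗
Try creditworthy → no collateral, subprime → collateral:
  Under separation the lender infers type exactly: no collateral → creditworthy (pays 293), collateral → subprime (pays 205).
  Creditworthy: no collateral gives 293 − 5 = 288; collateral gives 205 − 59 = 146. No deviation. ✓
  Subprime: collateral gives 205 − 69 = 136; no collateral gives 293 − 9 = 284. Would deviate. ✗
Neither assignment is incentive-compatible.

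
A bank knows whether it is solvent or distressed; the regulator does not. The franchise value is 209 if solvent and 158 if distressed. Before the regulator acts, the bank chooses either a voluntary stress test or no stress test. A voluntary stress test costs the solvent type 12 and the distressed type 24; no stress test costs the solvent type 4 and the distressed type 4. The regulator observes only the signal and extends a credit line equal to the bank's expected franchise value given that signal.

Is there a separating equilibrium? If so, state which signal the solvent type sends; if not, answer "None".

Try solvent → stress test, distressed → no stress test:
  If types separate, stress test earns payment 209 and no stress test earns 158.
  Solvent: stress test gives 209 − 12 = 197; no stress test gives 158 − 4 = 154. No deviation. ✓
  Distressed: no stress test gives 158 − 4 = 154; stress test gives 209 − 24 = 185. Would deviate. ✗
Try solvent → no stress test, distressed → stress test:
  If types separate, no stress test earns payment 209 and stress test earns 158.
  Solvent: no stress test gives 209 − 4 = 205; stress test gives 158 − 12 = 146. No deviation. ✓
  Distressed: stress test gives 158 − 24 = 134; no stress test gives 209 − 4 = 205. Would deviate. ✗
Neither assignment is incentive-compatible.

None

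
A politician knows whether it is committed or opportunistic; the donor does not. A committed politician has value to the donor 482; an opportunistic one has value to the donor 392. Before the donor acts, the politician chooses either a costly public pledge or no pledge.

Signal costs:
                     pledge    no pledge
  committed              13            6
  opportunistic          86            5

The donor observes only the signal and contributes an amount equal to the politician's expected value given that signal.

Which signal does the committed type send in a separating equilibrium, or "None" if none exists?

Try committed → pledge, opportunistic → no pledge:
  Under separation the donor infers type exactly: pledge → committed (pays 482), no pledge → opportunistic (pays 392).
  Committed: pledge gives 482 − 13 = 469; no pledge gives 392 − 6 = 386. No deviation. ✓
  Opportunistic: no pledge gives 392 − 5 = 387; pledge gives 482 − 86 = 396. Would deviate. ✗
Try committed → no pledge, opportunistic → pledge:
  Under separation the donor infers type exactly: no pledge → committed (pays 482), pledge → opportunistic (pays 392).
  Committed: no pledge gives 482 − 6 = 476; pledge gives 392 − 13 = 379. No deviation. ✓
  Opportunistic: pledge gives 392 − 86 = 306; no pledge gives 482 − 5 = 477. Would deviate. ✗
Neither assignment is incentive-compatible.

None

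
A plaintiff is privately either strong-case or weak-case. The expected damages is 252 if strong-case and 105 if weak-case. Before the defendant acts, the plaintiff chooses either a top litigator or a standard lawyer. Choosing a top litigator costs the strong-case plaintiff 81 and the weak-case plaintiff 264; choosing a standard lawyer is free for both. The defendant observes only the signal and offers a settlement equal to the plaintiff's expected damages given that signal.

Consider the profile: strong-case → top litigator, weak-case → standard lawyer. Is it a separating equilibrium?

Yes

Under separation the defendant infers type exactly: top litigator → strong-case (pays 252), standard lawyer → weak-case (pays 105).
Strong-case: top litigator gives 252 − 81 = 171; standard lawyer gives 105 − 0 = 105. No deviation. ✓
Weak-case: standard lawyer gives 105 − 0 = 105; top litigator gives 252 − 264 = -12. No deviation. ✓
Neither type gains from mimicking the other.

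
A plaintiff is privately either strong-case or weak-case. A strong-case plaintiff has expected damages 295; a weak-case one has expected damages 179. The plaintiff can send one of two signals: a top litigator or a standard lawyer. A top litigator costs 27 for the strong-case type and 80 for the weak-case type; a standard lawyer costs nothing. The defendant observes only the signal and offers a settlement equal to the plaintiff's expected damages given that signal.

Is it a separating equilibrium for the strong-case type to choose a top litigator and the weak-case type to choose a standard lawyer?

No

Under separation the defendant infers type exactly: top litigator → strong-case (pays 295), standard lawyer → weak-case (pays 179).
Strong-case: top litigator gives 295 − 27 = 268; standard lawyer gives 179 − 0 = 179. No deviation. ✓
Weak-case: standard lawyer gives 179 − 0 = 179; top litigator gives 295 − 80 = 215. Would deviate. ✗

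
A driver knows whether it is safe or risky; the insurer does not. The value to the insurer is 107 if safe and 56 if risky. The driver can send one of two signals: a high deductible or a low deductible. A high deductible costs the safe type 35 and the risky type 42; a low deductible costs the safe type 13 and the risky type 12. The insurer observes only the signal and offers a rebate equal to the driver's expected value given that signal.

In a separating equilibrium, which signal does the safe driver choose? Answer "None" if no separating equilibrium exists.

Try safe → high deductible, risky → low deductible:
  If types separate, high deductible earns payment 107 and low deductible earns 56.
  Safe: high deductible gives 107 − 35 = 72; low deductible gives 56 − 13 = 43. No deviation. ✓
  Risky: low deductible gives 56 − 12 = 44; high deductible gives 107 − 42 = 65. Would deviate. ✗
Try safe → low deductible, risky → high deductible:
  If types separate, low deductible earns payment 107 and high deductible earns 56.
  Safe: low deductible gives 107 − 13 = 94; high deductible gives 56 − 35 = 21. No deviation. ✓
  Risky: high deductible gives 56 − 42 = 14; low deductible gives 107 − 12 = 95. Would deviate. ✗
Neither assignment is incentive-compatible.

None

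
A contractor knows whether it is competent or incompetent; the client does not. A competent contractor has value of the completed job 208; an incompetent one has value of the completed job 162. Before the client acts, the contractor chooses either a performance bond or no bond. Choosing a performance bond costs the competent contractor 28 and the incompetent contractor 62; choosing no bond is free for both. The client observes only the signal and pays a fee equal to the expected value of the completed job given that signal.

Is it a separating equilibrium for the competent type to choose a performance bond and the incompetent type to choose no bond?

Under separation the client infers type exactly: bond → competent (pays 208), no bond → incompetent (pays 162).
Competent: bond gives 208 − 28 = 180; no bond gives 162 − 0 = 162. No deviation. ✓
Incompetent: no bond gives 162 − 0 = 162; bond gives 208 − 62 = 146. No deviation. ✓
Both incentive constraints hold.

Yes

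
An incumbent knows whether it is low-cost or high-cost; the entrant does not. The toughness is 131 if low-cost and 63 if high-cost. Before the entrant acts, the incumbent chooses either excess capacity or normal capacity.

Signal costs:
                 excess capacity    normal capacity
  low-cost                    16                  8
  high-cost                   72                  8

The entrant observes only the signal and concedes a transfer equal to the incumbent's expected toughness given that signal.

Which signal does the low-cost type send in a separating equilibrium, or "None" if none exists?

None

Try low-cost → excess capacity, high-cost → normal capacity:
  If types separate, excess capacity earns payment 131 and normal capacity earns 63.
  Low-cost: excess capacity gives 131 − 16 = 115; normal capacity gives 63 − 8 = 55. No deviation. ✓
  High-cost: normal capacity gives 63 − 8 = 55; excess capacity gives 131 − 72 = 59. Would deviate. ✗
Try low-cost → normal capacity, high-cost → excess capacity:
  If types separate, normal capacity earns payment 131 and excess capacity earns 63.
  Low-cost: normal capacity gives 131 − 8 = 123; excess capacity gives 63 − 16 = 47. No deviation. ✓
  High-cost: excess capacity gives 63 − 72 = -9; normal capacity gives 131 − 8 = 123. Would deviate. ✗
Neither assignment is incentive-compatible.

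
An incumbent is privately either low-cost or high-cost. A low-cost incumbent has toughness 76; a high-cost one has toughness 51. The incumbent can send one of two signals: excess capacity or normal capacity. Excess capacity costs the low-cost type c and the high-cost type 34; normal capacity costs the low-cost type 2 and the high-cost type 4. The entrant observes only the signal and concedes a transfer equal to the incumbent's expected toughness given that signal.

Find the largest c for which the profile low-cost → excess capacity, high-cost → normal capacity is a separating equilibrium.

Under separation: excess capacity → low-cost (pays 76); normal capacity → high-cost (pays 51).
High-cost: 51 − 4 = 47 ≥ 76 − 34 = 42. Holds regardless of c. ✓
Low-cost: 76 − c ≥ 51 − 2, so c ≤ 76 − 49 = 27.

27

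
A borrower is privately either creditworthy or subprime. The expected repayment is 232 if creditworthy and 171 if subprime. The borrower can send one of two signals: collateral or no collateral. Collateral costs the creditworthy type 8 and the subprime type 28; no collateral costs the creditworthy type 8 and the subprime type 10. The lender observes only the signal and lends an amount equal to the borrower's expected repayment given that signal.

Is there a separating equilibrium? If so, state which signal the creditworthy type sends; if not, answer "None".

Try creditworthy → collateral, subprime → no collateral:
  Under separation the lender infers type exactly: collateral → creditworthy (pays 232), no collateral → subprime (pays 171).
  Creditworthy: collateral gives 232 − 8 = 224; no collateral gives 171 − 8 = 163. No deviation. ✓
  Subprime: no collateral gives 171 − 10 = 161; collateral gives 232 − 28 = 204. Would deviate. ✗
Try creditworthy → no collateral, subprime → collateral:
  Under separation the lender infers type exactly: no collateral → creditworthy (pays 232), collateral → subprime (pays 171).
  Creditworthy: no collateral gives 232 − 8 = 224; collateral gives 171 − 8 = 163. No deviation. ✓
  Subprime: collateral gives 171 − 28 = 143; no collateral gives 232 − 10 = 222. Would deviate. ✗
Neither assignment is incentive-compatible.

None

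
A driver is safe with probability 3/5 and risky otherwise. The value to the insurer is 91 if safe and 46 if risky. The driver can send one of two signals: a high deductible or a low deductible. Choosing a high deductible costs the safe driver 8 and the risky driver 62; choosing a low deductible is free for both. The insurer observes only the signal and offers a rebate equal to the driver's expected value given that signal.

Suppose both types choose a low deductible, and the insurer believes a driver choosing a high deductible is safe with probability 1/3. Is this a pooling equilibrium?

Yes

At the pooled signal (low deductible) the insurer holds the prior 3/5 and pays 3/5·91 + 2/5·46 = 73. Off-path (high deductible) belief 1/3 gives 1/3·91 + 2/3·46 = 61.
Safe: low deductible gives 73 − 0 = 73; high deductible gives 61 − 8 = 53. Stays. ✓
Risky: low deductible gives 73 − 0 = 73; high deductible gives 61 − 62 = -1. Stays. ✓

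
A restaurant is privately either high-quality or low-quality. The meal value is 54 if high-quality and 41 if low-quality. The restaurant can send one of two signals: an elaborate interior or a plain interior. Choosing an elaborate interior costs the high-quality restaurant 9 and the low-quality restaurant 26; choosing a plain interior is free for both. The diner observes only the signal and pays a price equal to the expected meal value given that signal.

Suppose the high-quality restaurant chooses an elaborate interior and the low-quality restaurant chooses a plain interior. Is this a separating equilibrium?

Yes

If types separate, elaborate interior earns payment 54 and plain interior earns 41.
High-quality: elaborate interior gives 54 − 9 = 45; plain interior gives 41 − 0 = 41. No deviation. ✓
Low-quality: plain interior gives 41 − 0 = 41; elaborate interior gives 54 − 26 = 28. No deviation. ✓
Both incentive constraints hold.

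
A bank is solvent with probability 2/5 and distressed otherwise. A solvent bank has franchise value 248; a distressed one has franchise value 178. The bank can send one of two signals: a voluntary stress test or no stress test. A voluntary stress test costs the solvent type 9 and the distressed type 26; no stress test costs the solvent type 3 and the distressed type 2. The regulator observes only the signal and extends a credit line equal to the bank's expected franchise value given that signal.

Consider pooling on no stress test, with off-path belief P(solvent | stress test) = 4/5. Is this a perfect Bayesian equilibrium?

On the equilibrium path (no stress test) the regulator holds the prior 2/5 and pays 2/5·248 + 3/5·178 = 206. Off-path (stress test) belief 4/5 gives 4/5·248 + 1/5·178 = 234.
Solvent: no stress test gives 206 − 3 = 203; stress test gives 234 − 9 = 225. Deviates. ✗
Distressed: no stress test gives 206 − 2 = 204; stress test gives 234 − 26 = 208. Deviates. ✗

No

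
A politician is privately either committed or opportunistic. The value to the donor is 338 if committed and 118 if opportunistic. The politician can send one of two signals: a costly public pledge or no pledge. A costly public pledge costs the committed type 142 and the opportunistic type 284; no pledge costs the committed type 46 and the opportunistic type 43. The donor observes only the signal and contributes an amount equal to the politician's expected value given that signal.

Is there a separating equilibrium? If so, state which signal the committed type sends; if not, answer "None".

Try committed → pledge, opportunistic → no pledge:
  Under separation the donor infers type exactly: pledge → committed (pays 338), no pledge → opportunistic (pays 118).
  Committed: pledge gives 338 − 142 = 196; no pledge gives 118 − 46 = 72. No deviation. ✓
  Opportunistic: no pledge gives 118 − 43 = 75; pledge gives 338 − 284 = 54. No deviation. ✓
Both hold — the committed type sends pledge.

pledge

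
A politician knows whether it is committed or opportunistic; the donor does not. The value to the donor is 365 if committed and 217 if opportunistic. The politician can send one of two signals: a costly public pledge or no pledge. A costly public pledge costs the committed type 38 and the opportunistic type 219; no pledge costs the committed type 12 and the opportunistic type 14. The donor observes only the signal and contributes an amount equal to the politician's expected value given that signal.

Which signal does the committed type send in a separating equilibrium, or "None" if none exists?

pledge

Try committed → pledge, opportunistic → no pledge:
  Under separation the donor infers type exactly: pledge → committed (pays 365), no pledge → opportunistic (pays 217).
  Committed: pledge gives 365 − 38 = 327; no pledge gives 217 − 12 = 205. No deviation. ✓
  Opportunistic: no pledge gives 217 − 14 = 203; pledge gives 365 − 219 = 146. No deviation. ✓
Both hold — the committed type sends pledge.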